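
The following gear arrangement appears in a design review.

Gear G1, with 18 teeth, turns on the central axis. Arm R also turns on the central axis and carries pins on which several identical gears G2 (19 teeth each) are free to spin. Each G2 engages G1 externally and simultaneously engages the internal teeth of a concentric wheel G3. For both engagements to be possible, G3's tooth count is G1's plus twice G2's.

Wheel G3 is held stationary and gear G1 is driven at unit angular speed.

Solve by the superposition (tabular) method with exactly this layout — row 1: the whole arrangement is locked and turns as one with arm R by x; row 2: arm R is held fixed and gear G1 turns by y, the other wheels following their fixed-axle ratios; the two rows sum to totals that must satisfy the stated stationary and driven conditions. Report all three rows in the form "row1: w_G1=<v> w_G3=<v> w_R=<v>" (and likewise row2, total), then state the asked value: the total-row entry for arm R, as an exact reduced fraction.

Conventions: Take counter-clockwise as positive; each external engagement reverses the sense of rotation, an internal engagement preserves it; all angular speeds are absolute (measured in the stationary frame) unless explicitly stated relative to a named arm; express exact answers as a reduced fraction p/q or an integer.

row1: w_G1=9/37 w_G3=9/37 w_R=9/37
row2: w_G1=28/37 w_G3=-9/37 w_R=0
total: w_G1=1 w_G3=0 w_R=9/37
asked value: 9/37

planetary set (18T centre, 19T on arm, 56T internal) — Willis relation
row 1 — lock + rotate with arm: ω_sun = ω_ring = ω_arm = x
row 2 (arm held, sun turns y): ω_ring = −(18/56)·y, ω_arm = 0
boundary: total ω_ring = x − (18/56)·y = 0 and total ω_sun = x + y = 1  ⇒  y = 28/37, x = 9/37
row 2 ring = −(18/56)·28/37 = -9/37
totals (row 1 + row 2): sun 9/37 + 28/37 = 1, ring 9/37 + (-9/37) = 0, arm 9/37 + 0 = 9/37
asked cell (total, arm) = 9/37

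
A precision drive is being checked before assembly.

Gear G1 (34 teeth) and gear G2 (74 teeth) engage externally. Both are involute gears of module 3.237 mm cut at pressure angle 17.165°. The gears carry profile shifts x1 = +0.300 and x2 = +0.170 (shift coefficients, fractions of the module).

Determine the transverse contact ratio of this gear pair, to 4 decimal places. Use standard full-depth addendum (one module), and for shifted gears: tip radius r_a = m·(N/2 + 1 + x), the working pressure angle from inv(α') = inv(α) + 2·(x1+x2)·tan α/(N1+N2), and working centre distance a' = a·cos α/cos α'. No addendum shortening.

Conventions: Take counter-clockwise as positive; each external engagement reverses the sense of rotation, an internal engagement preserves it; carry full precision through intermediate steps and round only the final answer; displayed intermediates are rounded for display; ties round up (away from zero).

1.8057

topology: single-mesh involute geometry — m = 3.237, 34T/74T pair
base radii: r_b1 = 52.577943, r_b2 = 114.434348
tip radii: r_a1 = 59.237100, r_a2 = 123.556290
inv(α') = inv(17.165°) + 2·(+0.300+0.170)·tan α/(34+74) = 0.01198509  ⇒  α' = 18.63995°
a' = a·cos α / cos α' = 174.7980·cos 17.165°/cos 18.63995° = 176.257753
action lengths: √(r_a1²−r_b1²) = 27.287247, √(r_a2²−r_b2²) = 46.593314
base pitch p_b = π·m·cos α = 9.716381
CR = (27.287247 + 46.593314 − 176.257753·sin 18.63995°)/9.716381 = 1.805718
contact ratio ≈ 1.8057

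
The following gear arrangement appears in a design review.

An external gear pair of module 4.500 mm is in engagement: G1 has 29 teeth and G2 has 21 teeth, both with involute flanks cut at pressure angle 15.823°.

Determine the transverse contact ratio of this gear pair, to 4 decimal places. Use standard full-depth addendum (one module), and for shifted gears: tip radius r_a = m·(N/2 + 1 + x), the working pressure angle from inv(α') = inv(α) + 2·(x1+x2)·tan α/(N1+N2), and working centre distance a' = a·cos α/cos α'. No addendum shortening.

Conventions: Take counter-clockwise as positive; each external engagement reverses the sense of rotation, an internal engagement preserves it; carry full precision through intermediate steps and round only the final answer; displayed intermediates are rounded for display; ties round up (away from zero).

1.7977

class = single-mesh tooth geometry [involute pair 29T × 21T, m = 4.500]
base radii: r_b1 = 62.777587, r_b2 = 45.459632
tip radii: r_a1 = 69.750000, r_a2 = 51.750000
no profile shift: α' = α, a' = a
action lengths: √(r_a1²−r_b1²) = 30.397978, √(r_a2²−r_b2²) = 24.728210
base pitch p_b = π·m·cos α = 13.601490
CR = (30.397978 + 24.728210 − 112.500000·sin 15.82300°)/13.601490 = 1.797686
contact ratio ≈ 1.7977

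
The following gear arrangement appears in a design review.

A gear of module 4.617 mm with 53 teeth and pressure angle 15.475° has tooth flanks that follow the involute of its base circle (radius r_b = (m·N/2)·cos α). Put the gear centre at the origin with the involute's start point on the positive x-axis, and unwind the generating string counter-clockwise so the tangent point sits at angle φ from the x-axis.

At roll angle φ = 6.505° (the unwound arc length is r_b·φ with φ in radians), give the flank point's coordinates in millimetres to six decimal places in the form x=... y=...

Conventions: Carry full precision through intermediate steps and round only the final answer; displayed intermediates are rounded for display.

x=118.672431 y=0.057446

recognized (one wheel, involute flank): single-mesh tooth geometry, m = 4.617, N = 53
pitch radius r_p = m·N/2 = 4.617·53/2 = 122.350500
base radius r_b = r_p·cos α = 122.350500·cos 15.475° = 117.914923
roll angle φ = 6.505° = 0.11353367 rad
x = r_b·(cos φ + φ·sin φ) = 118.672431
y = r_b·(sin φ − φ·cos φ) = 0.057446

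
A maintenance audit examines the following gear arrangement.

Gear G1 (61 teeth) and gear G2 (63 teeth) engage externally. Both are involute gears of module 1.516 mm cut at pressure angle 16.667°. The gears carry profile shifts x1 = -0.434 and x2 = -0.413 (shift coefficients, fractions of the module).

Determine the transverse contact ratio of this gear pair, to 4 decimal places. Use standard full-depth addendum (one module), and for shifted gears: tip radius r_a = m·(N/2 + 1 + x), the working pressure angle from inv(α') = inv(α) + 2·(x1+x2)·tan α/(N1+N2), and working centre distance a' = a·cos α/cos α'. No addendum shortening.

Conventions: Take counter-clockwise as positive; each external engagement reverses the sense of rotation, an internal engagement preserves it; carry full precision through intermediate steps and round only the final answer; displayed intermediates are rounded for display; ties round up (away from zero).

2.4129

recognized (one external pair, fixed centres): single-mesh tooth geometry, m = 1.516, N1 = 61, N2 = 63
base radii: r_b1 = 44.295442, r_b2 = 45.747751
tip radii: r_a1 = 47.096056, r_a2 = 48.643892
inv(α') = inv(16.667°) + 2·(-0.434-0.413)·tan α/(61+63) = 0.00440265  ⇒  α' = 13.44343°
a' = a·cos α / cos α' = 93.9920·cos 16.667°/cos 13.44343° = 92.579889
action lengths: √(r_a1²−r_b1²) = 15.998510, √(r_a2²−r_b2²) = 16.533949
base pitch p_b = π·m·cos α = 4.562565
CR = (15.998510 + 16.533949 − 92.579889·sin 13.44343°)/4.562565 = 2.412897
contact ratio ≈ 2.4129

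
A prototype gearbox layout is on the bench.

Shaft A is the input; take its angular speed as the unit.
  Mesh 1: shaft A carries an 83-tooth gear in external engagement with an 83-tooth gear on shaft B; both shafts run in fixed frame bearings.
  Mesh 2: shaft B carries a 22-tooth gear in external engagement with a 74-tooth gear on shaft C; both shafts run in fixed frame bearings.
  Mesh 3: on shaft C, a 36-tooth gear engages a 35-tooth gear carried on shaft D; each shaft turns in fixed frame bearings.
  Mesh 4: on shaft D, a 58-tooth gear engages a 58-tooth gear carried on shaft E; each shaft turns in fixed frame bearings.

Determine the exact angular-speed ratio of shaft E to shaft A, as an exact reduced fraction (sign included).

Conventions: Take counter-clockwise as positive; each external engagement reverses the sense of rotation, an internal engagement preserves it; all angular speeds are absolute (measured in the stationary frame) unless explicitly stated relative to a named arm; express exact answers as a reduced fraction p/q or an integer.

class = fixed-axis compound train [4 meshes; 4 ratios multiply, 4 sense flips]
mesh 1 [83T→83T]: running ratio 1, sense −
mesh 2 [22T→74T]: running ratio 11/37, sense +
mesh 3 [36T→35T]: running ratio 396/1295, sense −
mesh 4 [58T→58T]: running ratio 396/1295, sense +
ω_out/ω_in = 396/1295

396/1295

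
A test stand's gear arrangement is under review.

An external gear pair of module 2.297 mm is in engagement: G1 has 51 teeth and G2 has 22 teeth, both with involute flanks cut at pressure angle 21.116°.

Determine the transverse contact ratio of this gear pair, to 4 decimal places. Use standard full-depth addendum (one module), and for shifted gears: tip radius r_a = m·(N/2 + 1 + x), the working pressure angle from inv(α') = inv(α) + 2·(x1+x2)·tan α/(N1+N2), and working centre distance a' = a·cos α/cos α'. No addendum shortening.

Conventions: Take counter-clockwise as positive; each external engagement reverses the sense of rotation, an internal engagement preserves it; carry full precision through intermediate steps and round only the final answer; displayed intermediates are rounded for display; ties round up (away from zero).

topology: single-mesh involute geometry — m = 2.297, 51T/22T pair
base radii: r_b1 = 54.640463, r_b2 = 23.570396
tip radii: r_a1 = 60.870500, r_a2 = 27.564000
no profile shift: α' = α, a' = a
action lengths: √(r_a1²−r_b1²) = 26.826061, √(r_a2²−r_b2²) = 14.290225
base pitch p_b = π·m·cos α = 6.731689
CR = (26.826061 + 14.290225 − 83.840500·sin 21.11600°)/6.731689 = 1.621009
contact ratio ≈ 1.6210

1.6210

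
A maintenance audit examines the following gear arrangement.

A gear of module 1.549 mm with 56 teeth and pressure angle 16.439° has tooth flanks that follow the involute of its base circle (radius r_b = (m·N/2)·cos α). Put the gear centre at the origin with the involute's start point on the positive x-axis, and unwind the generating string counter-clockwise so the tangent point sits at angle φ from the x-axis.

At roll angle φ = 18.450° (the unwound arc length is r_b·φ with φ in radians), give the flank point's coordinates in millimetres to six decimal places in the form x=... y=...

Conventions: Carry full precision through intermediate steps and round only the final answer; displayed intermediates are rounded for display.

x=43.700186 y=0.458219

topology: single-mesh involute geometry — m = 1.549, N = 56
pitch radius r_p = m·N/2 = 1.549·56/2 = 43.372000
base radius r_b = r_p·cos α = 43.372000·cos 16.439° = 41.599021
roll angle φ = 18.450° = 0.32201325 rad
x = r_b·(cos φ + φ·sin φ) = 43.700186
y = r_b·(sin φ − φ·cos φ) = 0.458219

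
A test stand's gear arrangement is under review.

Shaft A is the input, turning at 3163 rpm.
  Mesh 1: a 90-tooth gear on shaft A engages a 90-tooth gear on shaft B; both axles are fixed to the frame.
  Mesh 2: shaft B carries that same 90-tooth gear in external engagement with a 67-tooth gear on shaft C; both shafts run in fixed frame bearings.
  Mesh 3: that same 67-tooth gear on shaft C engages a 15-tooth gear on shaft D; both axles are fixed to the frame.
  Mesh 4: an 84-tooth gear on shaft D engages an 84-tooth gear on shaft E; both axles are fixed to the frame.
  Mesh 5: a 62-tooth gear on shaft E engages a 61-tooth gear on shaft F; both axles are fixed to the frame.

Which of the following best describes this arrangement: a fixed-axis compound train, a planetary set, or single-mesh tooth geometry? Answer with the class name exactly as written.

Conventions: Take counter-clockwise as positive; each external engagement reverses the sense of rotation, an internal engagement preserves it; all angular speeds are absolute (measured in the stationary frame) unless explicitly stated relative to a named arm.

topology: fixed-axis compound train — 5 meshes, A→F
classification: fixed-axis compound train

fixed-axis compound train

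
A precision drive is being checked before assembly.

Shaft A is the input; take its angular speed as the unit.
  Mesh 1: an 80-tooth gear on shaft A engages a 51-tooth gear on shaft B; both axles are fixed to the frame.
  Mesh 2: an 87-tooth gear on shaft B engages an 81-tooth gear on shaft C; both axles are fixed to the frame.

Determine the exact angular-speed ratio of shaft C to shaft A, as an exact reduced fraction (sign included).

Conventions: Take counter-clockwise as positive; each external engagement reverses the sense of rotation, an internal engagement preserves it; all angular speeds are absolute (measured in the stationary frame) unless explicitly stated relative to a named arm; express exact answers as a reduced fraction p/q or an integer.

class = fixed-axis compound train [2 meshes; 2 ratios multiply, 2 sense flips]
mesh 1 [80T→51T]: running ratio 80/51, sense −
mesh 2 [87T→81T]: running ratio 2320/1377, sense +
ω_out/ω_in = 2320/1377

2320/1377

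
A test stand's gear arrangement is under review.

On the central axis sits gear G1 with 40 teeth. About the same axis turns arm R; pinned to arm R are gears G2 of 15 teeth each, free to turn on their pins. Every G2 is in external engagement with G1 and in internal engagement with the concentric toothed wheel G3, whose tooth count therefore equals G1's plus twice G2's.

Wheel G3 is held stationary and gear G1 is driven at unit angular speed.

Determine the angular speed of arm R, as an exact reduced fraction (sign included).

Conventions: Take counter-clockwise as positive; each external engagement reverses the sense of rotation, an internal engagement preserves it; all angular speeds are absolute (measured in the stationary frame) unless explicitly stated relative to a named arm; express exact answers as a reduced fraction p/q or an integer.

topology: planetary set — G1 40T / G2 15T / G3 70T, arm = carrier (Willis)
ring teeth: 40 + 2·15 = 70
40(ω_sun−ω_arm) = −70(ω_ring−ω_arm),  ω_ring = 0, ω_sun = 1
40(1−ω_arm) = −70(0−ω_arm)  ⇒  110·ω_arm = 40  ⇒  ω_arm = 4/11
exact speed ratio = 4/11

4/11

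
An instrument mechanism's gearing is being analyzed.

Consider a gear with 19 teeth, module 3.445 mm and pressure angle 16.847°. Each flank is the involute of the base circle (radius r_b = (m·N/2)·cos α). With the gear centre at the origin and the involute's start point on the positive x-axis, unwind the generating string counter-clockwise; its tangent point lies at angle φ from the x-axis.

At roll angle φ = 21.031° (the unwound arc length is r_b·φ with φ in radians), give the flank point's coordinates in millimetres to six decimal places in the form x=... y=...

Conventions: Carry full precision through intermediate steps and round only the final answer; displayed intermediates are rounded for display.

x=33.362476 y=0.509436

topology: single-mesh involute geometry — m = 3.445, N = 19
pitch radius r_p = m·N/2 = 3.445·19/2 = 32.727500
base radius r_b = r_p·cos α = 32.727500·cos 16.847° = 31.322904
roll angle φ = 21.031° = 0.36706019 rad
x = r_b·(cos φ + φ·sin φ) = 33.362476
y = r_b·(sin φ − φ·cos φ) = 0.509436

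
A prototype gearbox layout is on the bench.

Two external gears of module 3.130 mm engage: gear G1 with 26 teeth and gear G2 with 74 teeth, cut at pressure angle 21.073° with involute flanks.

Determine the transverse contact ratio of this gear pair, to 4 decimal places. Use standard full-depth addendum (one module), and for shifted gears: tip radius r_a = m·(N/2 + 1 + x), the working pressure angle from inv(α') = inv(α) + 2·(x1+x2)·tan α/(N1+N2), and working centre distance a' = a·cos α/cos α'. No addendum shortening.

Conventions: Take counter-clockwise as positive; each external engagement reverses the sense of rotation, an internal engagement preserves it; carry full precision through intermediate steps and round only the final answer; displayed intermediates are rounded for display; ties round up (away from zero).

topology: single-mesh involute geometry — m = 3.130, 26T/74T pair
base radii: r_b1 = 37.968778, r_b2 = 108.064983
tip radii: r_a1 = 43.820000, r_a2 = 118.940000
no profile shift: α' = α, a' = a
action lengths: √(r_a1²−r_b1²) = 21.876113, √(r_a2²−r_b2²) = 49.685843
base pitch p_b = π·m·cos α = 9.175572
CR = (21.876113 + 49.685843 − 156.500000·sin 21.07300°)/9.175572 = 1.666519
contact ratio ≈ 1.6665

1.6665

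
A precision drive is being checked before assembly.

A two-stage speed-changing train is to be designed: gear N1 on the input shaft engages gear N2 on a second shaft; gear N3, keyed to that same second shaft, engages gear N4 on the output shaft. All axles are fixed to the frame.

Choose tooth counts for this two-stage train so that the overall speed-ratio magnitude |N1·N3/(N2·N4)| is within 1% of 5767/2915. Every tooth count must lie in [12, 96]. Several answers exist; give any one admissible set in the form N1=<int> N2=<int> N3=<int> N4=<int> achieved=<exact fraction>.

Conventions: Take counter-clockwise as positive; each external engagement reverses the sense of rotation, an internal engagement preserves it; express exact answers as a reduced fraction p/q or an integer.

class = fixed-axis compound train [2-stage, 5767/2915 wanted]
target = 5767/2915 in lowest terms: an exact hit needs N1·N3 = k·5767 and N2·N4 = k·2915 for one integer k, every count in [12, 96]; additionally prefer no 1:1 stage (N1 ≠ N2, N3 ≠ N4)
k = 1: N1·N3 = 5767 = 73·79, N2·N4 = 2915 = 53·55
achieved = 73·79/(53·55) = 5767/2915; |achieved − target| = 0 ≤ 5767/291500 ✓

N1=73 N2=53 N3=79 N4=55 achieved=5767/2915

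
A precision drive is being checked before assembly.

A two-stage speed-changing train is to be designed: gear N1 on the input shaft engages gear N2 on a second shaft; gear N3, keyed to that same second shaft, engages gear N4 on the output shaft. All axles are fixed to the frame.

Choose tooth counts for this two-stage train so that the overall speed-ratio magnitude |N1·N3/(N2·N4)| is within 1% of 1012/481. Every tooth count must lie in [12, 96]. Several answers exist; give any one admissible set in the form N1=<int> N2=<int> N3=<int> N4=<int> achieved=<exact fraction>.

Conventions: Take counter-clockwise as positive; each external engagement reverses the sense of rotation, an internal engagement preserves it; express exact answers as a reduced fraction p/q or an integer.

design class (target 1012/481): fixed-axis compound train
target = 1012/481 in lowest terms: an exact hit needs N1·N3 = k·1012 and N2·N4 = k·481 for one integer k, every count in [12, 96]; additionally prefer no 1:1 stage (N1 ≠ N2, N3 ≠ N4)
k = 1: N1·N3 = 1012 = 22·46, N2·N4 = 481 = 13·37
achieved = 22·46/(13·37) = 1012/481; |achieved − target| = 0 ≤ 253/12025 ✓

N1=22 N2=13 N3=46 N4=37 achieved=1012/481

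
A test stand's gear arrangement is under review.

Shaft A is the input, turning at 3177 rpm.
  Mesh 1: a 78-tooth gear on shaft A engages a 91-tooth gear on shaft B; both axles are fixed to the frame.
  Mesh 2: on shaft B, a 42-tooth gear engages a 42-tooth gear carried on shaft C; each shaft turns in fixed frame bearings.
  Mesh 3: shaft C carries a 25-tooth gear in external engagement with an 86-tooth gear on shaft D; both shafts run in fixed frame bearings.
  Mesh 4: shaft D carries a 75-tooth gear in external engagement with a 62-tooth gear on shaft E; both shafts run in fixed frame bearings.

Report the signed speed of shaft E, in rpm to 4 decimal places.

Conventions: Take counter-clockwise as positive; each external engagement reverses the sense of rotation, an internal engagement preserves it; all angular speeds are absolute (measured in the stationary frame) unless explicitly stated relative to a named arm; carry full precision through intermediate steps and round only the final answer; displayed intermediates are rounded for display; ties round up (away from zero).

+957.5943 rpm

class = fixed-axis compound train [4 meshes; 4 ratios multiply, 4 sense flips]
mesh 1 [78T→91T]: ω = 3177.0000×78/91 = 2723.1429 rpm, sense flips to −
mesh 2 [42T→42T]: ω = 2723.1429×42/42 = 2723.1429 rpm, sense flips to +
mesh 3 [25T→86T]: ω = 2723.1429×25/86 = 791.6113 rpm, sense flips to −
mesh 4 [75T→62T]: ω = 791.6113×75/62 = 957.5943 rpm, sense flips to +
signed output speed = +957.5943 rpm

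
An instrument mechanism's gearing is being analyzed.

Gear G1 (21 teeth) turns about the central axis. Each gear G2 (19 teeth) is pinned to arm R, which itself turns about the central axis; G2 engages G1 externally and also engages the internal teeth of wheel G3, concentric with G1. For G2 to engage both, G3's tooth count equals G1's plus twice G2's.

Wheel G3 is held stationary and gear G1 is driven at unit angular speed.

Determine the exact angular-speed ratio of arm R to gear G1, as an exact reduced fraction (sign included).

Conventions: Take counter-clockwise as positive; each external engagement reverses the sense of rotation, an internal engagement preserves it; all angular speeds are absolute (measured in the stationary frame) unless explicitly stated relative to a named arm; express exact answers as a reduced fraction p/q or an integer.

21/80

recognized (axles ride arm R): planetary set, 21/19/59 teeth
ring teeth: 21 + 2·19 = 59
21(ω_sun−ω_arm) = −59(ω_ring−ω_arm),  ω_ring = 0, ω_sun = 1
21(1−ω_arm) = −59(0−ω_arm)  ⇒  80·ω_arm = 21  ⇒  ω_arm = 21/80
ω_out/ω_in = 21/80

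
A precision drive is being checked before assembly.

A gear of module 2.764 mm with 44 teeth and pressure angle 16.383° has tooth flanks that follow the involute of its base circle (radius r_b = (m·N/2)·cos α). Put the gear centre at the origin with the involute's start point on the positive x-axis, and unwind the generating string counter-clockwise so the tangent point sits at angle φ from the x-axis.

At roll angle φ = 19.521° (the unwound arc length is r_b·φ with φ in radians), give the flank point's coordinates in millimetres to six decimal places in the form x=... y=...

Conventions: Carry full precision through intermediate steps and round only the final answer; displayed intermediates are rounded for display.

x=61.627435 y=0.760198

class = single-mesh tooth geometry [base-circle involute, m = 2.764, 44T]
pitch radius r_p = m·N/2 = 2.764·44/2 = 60.808000
base radius r_b = r_p·cos α = 60.808000·cos 16.383° = 58.339056
roll angle φ = 19.521° = 0.34070572 rad
x = r_b·(cos φ + φ·sin φ) = 61.627435
y = r_b·(sin φ − φ·cos φ) = 0.760198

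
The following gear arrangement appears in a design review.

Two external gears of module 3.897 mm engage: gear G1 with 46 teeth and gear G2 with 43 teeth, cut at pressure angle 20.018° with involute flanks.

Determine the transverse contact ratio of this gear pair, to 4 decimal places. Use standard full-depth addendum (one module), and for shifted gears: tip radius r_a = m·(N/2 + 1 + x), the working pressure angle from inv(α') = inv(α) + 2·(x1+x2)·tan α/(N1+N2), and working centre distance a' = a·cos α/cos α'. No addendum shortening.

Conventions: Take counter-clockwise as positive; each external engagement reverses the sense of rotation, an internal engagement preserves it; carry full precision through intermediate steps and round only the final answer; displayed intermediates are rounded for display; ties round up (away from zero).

topology: single-mesh involute geometry — m = 3.897, 46T/43T pair
base radii: r_b1 = 84.215954, r_b2 = 78.723610
tip radii: r_a1 = 93.528000, r_a2 = 87.682500
no profile shift: α' = α, a' = a
action lengths: √(r_a1²−r_b1²) = 40.683655, √(r_a2²−r_b2²) = 38.611062
base pitch p_b = π·m·cos α = 11.503140
CR = (40.683655 + 38.611062 − 173.416500·sin 20.01800°)/11.503140 = 1.732709
contact ratio ≈ 1.7327

1.7327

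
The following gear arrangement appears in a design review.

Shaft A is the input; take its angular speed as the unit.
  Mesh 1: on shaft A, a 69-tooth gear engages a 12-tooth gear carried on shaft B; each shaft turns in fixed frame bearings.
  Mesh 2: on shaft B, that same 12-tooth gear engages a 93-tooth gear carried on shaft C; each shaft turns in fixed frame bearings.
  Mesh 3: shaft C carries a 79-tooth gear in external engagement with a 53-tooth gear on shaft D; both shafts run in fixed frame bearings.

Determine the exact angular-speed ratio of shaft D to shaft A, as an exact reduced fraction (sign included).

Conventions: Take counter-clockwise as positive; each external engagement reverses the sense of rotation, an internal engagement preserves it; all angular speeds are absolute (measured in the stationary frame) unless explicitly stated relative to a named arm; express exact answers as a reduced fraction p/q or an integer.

-1817/1643

class = fixed-axis compound train [3 meshes; 3 ratios multiply, 3 sense flips]
mesh 1 [69T→12T]: running ratio 23/4, sense −
mesh 2 [12T→93T]: running ratio 23/31, sense +
mesh 3 [79T→53T]: running ratio 1817/1643, sense −
ω_out/ω_in = -1817/1643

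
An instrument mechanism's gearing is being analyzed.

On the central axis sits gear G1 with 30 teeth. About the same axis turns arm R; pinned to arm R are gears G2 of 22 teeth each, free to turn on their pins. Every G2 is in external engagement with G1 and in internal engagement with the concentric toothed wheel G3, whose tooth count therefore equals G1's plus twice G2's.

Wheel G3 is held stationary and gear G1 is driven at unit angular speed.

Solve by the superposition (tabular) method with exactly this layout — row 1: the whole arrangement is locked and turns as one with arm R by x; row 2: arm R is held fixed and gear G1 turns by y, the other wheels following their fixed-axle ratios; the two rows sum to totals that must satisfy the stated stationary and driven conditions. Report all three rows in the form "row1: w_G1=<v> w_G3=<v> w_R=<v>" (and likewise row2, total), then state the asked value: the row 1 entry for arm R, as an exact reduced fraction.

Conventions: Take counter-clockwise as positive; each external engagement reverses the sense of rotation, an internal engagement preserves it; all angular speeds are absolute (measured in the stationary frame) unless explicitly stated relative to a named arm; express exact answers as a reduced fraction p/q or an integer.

planetary set (30T centre, 22T on arm, 74T internal) — Willis relation
row 1 — lock + rotate with arm: ω_sun = ω_ring = ω_arm = x
superposition row 2 [arm held]: sun y, ring −(30/74)·y, arm 0
boundary: total ω_ring = x − (30/74)·y = 0 and total ω_sun = x + y = 1  ⇒  y = 37/52, x = 15/52
row 2 ring = −(30/74)·37/52 = -15/52
totals (row 1 + row 2): sun 15/52 + 37/52 = 1, ring 15/52 + (-15/52) = 0, arm 15/52 + 0 = 15/52
asked cell (row1, arm) = 15/52

row1: w_G1=15/52 w_G3=15/52 w_R=15/52
row2: w_G1=37/52 w_G3=-15/52 w_R=0
total: w_G1=1 w_G3=0 w_R=15/52
asked value: 15/52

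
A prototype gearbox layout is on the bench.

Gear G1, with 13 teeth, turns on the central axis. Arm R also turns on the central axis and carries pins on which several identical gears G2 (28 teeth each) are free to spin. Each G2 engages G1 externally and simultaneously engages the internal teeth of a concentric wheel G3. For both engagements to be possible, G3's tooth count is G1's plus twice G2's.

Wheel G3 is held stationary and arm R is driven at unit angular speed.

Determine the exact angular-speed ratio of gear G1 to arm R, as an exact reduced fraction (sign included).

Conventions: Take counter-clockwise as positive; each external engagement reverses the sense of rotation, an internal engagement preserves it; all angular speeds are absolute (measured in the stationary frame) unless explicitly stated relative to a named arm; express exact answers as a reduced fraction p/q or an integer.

recognized (axles ride arm R): planetary set, 13/28/69 teeth
ring teeth: 13 + 2·28 = 69
13(ω_sun−ω_arm) = −69(ω_ring−ω_arm),  ω_ring = 0, ω_arm = 1
ω_sun = 1 − (69/13)(0−1) = 82/13
ω_out/ω_in = 82/13

82/13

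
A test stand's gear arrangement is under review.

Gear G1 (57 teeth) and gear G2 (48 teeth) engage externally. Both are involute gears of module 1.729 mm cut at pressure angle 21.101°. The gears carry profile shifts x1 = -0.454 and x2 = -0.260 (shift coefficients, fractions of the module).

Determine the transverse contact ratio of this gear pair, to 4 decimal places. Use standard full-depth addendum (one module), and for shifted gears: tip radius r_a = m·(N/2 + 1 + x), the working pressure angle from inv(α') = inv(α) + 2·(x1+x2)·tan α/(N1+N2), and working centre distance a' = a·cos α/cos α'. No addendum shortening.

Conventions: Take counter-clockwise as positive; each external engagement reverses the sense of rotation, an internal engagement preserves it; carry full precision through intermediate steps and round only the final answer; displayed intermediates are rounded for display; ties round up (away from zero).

1.8818

class = single-mesh tooth geometry [involute pair 57T × 48T, m = 1.729]
base radii: r_b1 = 45.972375, r_b2 = 38.713579
tip radii: r_a1 = 50.220534, r_a2 = 42.775460
inv(α') = inv(21.101°) + 2·(-0.454-0.260)·tan α/(57+48) = 0.01235794  ⇒  α' = 18.82570°
a' = a·cos α / cos α' = 90.7725·cos 21.101°/cos 18.82570° = 89.472312
action lengths: √(r_a1²−r_b1²) = 20.214914, √(r_a2²−r_b2²) = 18.193372
base pitch p_b = π·m·cos α = 5.067596
CR = (20.214914 + 18.193372 − 89.472312·sin 18.82570°)/5.067596 = 1.881846
contact ratio ≈ 1.8818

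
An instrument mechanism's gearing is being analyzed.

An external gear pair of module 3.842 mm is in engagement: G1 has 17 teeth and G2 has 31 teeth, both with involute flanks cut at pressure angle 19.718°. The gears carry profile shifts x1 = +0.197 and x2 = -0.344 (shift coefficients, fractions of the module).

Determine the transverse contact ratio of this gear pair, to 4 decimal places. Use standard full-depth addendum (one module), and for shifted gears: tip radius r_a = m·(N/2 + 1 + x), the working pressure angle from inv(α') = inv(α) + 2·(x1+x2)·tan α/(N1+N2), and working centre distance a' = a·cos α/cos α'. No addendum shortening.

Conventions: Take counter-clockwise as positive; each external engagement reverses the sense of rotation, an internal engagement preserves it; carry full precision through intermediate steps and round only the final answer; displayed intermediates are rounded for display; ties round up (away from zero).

single-mesh involute tooth geometry (17T engaging 31T at module 3.842)
base radii: r_b1 = 30.742144, r_b2 = 56.059203
tip radii: r_a1 = 37.255874, r_a2 = 62.071352
inv(α') = inv(19.718°) + 2·(+0.197-0.344)·tan α/(17+31) = 0.01206705  ⇒  α' = 18.68112°
a' = a·cos α / cos α' = 92.2080·cos 19.718°/cos 18.68112° = 91.628728
action lengths: √(r_a1²−r_b1²) = 21.045683, √(r_a2²−r_b2²) = 26.649925
base pitch p_b = π·m·cos α = 11.362270
CR = (21.045683 + 26.649925 − 91.628728·sin 18.68112°)/11.362270 = 1.614716
contact ratio ≈ 1.6147

1.6147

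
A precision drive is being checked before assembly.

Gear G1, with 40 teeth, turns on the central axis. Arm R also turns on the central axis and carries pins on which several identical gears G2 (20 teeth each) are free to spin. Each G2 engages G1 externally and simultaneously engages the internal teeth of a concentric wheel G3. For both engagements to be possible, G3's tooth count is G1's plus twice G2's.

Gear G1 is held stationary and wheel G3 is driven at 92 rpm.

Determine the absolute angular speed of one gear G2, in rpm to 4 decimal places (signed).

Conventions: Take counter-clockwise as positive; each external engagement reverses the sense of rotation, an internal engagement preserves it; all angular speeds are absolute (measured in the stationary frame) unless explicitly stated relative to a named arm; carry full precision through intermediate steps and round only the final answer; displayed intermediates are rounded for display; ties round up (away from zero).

topology: planetary set — G1 40T / G2 20T / G3 80T, arm = carrier (Willis)
normalise by the input: solve with ω_ring = 1, then scale by 92 rpm
ring teeth: 40 + 2·20 = 80
40(ω_sun−ω_arm) = −80(ω_ring−ω_arm),  ω_sun = 0, ω_ring = 1
40(0−ω_arm) = −80(1−ω_arm)  ⇒  120·ω_arm = 80  ⇒  ω_arm = 2/3
sun–planet mesh: 40·(0−2/3) = −20·(ω_p−ω_arm)  ⇒  ω_p−ω_arm = 4/3
ω_p = 2/3 + 4/3 = 2
scale: ω_p = 2 × 92 rpm = +184.0000 rpm

+184.0000 rpm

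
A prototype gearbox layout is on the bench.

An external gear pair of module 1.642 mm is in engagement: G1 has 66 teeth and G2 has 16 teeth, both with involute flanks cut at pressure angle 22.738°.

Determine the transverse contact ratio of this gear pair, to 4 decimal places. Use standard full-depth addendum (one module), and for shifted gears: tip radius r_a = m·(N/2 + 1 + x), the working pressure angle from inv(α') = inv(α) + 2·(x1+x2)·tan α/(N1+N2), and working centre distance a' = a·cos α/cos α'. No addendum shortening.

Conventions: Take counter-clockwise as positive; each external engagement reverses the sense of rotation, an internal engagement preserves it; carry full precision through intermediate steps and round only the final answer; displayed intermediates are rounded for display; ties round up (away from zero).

topology: single-mesh involute geometry — m = 1.642, 66T/16T pair
base radii: r_b1 = 49.974769, r_b2 = 12.115096
tip radii: r_a1 = 55.828000, r_a2 = 14.778000
no profile shift: α' = α, a' = a
action lengths: √(r_a1²−r_b1²) = 24.885498, √(r_a2²−r_b2²) = 8.462490
base pitch p_b = π·m·cos α = 4.757587
CR = (24.885498 + 8.462490 − 67.322000·sin 22.73800°)/4.757587 = 1.540032
contact ratio ≈ 1.5400

1.5400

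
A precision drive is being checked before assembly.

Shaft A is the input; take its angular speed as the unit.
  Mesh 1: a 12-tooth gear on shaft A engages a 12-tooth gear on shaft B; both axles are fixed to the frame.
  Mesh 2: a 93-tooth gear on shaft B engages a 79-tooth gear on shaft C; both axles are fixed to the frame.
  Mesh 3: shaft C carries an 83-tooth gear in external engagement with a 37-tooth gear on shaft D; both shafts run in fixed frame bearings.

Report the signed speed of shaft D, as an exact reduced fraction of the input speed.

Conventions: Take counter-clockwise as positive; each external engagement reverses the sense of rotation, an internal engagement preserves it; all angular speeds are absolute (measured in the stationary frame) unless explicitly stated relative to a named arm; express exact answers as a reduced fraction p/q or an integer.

-7719/2923

3-mesh fixed-axis compound train (all bearings frame-fixed)
mesh 1 [12T→12T]: |ω|/ω_in = 1×12/12 = 1, sense flips to −
mesh 2 [93T→79T]: |ω|/ω_in = 1×93/79 = 93/79, sense flips to +
mesh 3 [83T→37T]: |ω|/ω_in = (93/79)×83/37 = 7719/2923, sense flips to −
signed output speed (× input speed) = -7719/2923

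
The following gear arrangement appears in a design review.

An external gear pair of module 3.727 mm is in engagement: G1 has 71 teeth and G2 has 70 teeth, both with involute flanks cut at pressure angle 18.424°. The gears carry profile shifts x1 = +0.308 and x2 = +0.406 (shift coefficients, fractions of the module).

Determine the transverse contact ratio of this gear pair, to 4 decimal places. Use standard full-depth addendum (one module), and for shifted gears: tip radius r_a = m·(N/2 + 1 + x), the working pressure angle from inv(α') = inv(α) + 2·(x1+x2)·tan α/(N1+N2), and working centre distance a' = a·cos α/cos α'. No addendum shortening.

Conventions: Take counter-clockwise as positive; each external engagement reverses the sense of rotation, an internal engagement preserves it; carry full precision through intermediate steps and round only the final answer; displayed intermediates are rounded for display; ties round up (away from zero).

1.8153

topology: single-mesh involute geometry — m = 3.727, 71T/70T pair
base radii: r_b1 = 125.526857, r_b2 = 123.758873
tip radii: r_a1 = 137.183416, r_a2 = 135.685162
inv(α') = inv(18.424°) + 2·(+0.308+0.406)·tan α/(71+70) = 0.01493530  ⇒  α' = 20.01336°
a' = a·cos α / cos α' = 262.7535·cos 18.424°/cos 20.01336° = 265.306857
action lengths: √(r_a1²−r_b1²) = 55.338032, √(r_a2²−r_b2²) = 55.625574
base pitch p_b = π·m·cos α = 11.108570
CR = (55.338032 + 55.625574 − 265.306857·sin 20.01336°)/11.108570 = 1.815282
contact ratio ≈ 1.8153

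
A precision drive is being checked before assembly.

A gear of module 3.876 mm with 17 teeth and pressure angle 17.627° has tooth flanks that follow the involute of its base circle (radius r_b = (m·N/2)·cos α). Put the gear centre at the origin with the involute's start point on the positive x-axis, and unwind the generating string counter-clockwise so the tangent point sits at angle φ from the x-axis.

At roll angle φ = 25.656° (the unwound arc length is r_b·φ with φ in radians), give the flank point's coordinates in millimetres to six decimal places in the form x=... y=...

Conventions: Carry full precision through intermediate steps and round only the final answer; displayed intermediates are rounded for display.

single-mesh involute tooth geometry (17T wheel at module 3.876)
pitch radius r_p = m·N/2 = 3.876·17/2 = 32.946000
base radius r_b = r_p·cos α = 32.946000·cos 17.627° = 31.399122
roll angle φ = 25.656° = 0.44778167 rad
x = r_b·(cos φ + φ·sin φ) = 34.390970
y = r_b·(sin φ − φ·cos φ) = 0.921005

x=34.390970 y=0.921005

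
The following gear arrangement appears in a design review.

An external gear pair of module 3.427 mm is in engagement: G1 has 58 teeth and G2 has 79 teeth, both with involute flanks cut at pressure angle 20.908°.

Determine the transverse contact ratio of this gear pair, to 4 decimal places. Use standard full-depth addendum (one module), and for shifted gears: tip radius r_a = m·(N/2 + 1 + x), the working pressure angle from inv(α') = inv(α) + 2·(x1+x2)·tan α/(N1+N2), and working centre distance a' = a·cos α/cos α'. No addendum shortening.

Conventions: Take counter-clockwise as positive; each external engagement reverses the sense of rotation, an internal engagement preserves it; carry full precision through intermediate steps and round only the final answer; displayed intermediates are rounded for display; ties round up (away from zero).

topology: single-mesh involute geometry — m = 3.427, 58T/79T pair
base radii: r_b1 = 92.839092, r_b2 = 126.453246
tip radii: r_a1 = 102.810000, r_a2 = 138.793500
no profile shift: α' = α, a' = a
action lengths: √(r_a1²−r_b1²) = 44.167851, √(r_a2²−r_b2²) = 57.211993
base pitch p_b = π·m·cos α = 10.057331
CR = (44.167851 + 57.211993 − 234.749500·sin 20.90800°)/10.057331 = 1.750480
contact ratio ≈ 1.7505

1.7505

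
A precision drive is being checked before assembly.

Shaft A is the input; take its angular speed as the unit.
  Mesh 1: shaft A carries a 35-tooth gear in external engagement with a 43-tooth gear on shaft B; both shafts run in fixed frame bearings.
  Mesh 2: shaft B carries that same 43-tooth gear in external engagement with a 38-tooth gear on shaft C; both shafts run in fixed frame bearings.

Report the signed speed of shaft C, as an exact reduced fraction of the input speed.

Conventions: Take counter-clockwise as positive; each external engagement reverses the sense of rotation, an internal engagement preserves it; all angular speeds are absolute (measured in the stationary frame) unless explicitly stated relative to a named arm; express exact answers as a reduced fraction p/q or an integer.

35/38

2-mesh fixed-axis compound train (all bearings frame-fixed)
mesh 1 [35T→43T]: |ω|/ω_in = 1×35/43 = 35/43, sense flips to −
mesh 2 [43T→38T]: |ω|/ω_in = (35/43)×43/38 = 35/38, sense flips to +
signed output speed (× input speed) = 35/38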